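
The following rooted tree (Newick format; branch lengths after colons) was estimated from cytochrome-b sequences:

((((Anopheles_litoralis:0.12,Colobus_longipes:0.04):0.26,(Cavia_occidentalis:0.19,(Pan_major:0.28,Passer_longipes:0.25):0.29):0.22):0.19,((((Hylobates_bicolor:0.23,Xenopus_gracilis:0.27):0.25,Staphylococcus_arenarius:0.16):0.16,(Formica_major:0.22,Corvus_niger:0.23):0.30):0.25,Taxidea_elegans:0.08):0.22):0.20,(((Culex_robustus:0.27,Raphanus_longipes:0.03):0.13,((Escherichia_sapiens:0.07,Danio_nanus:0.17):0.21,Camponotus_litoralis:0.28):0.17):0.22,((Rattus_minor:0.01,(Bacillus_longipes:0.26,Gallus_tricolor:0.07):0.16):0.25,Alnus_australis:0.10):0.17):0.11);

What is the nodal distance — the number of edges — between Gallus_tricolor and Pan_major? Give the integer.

10

The MRCA of Gallus_tricolor and Pan_major is the root of the tree.
From Gallus_tricolor up to that node: 5 branches. From Pan_major up to the same node: 5 branches. Total: 5 + 5 = 10.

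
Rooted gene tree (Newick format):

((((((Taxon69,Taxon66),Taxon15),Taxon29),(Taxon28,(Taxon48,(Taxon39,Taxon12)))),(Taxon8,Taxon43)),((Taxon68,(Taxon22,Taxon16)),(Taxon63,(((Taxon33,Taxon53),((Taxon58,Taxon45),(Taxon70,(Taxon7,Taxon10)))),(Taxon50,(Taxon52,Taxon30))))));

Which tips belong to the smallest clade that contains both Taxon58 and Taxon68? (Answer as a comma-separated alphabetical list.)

Tracing Taxon58: it sits inside (Taxon58,Taxon45).
Tracing Taxon68: it sits inside (Taxon68,(Taxon22,Taxon16)).
The smallest clade enclosing both is ((Taxon68,(Taxon22,Taxon16)),(Taxon63,(((Taxon33,Taxon53),((Taxon58,Taxon45),(Taxon70,(Taxon7,Taxon10)))),(Taxon50,(Taxon52,Taxon30))))); the answer is its 14 terminal taxa in alphabetical order.

Taxon10, Taxon16, Taxon22, Taxon30, Taxon33, Taxon45, Taxon50, Taxon52, Taxon53, Taxon58, Taxon63, Taxon68, Taxon7, Taxon70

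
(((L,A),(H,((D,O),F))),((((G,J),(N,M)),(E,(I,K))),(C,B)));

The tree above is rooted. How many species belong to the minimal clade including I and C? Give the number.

The MRCA of I and C is the node subtending ((((G,J),(N,M)),(E,(I,K))),(C,B)).
That clade contains 9 terminal taxa: B, C, E, G, I, J, K, M, N.

9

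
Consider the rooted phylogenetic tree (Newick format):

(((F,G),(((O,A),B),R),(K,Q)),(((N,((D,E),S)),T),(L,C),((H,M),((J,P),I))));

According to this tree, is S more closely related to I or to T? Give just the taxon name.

The MRCA of S and T subtends ((N,((D,E),S)),T) (5 taxa).
The MRCA of S and I subtends (((N,((D,E),S)),T),(L,C),((H,M),((J,P),I))) (12 taxa).
The first is nested inside the second, so S shares a more recent common ancestor with T.

T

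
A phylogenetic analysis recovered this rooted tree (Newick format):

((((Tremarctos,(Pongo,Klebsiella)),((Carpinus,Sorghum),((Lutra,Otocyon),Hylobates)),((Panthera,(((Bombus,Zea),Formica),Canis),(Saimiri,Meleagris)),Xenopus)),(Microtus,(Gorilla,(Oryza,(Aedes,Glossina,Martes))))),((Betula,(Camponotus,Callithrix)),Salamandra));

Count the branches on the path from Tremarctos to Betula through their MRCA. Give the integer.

The MRCA of Tremarctos and Betula is the root of the tree.
From Tremarctos up to that node: 4 branches. From Betula up to the same node: 3 branches. Total: 4 + 3 = 7.

7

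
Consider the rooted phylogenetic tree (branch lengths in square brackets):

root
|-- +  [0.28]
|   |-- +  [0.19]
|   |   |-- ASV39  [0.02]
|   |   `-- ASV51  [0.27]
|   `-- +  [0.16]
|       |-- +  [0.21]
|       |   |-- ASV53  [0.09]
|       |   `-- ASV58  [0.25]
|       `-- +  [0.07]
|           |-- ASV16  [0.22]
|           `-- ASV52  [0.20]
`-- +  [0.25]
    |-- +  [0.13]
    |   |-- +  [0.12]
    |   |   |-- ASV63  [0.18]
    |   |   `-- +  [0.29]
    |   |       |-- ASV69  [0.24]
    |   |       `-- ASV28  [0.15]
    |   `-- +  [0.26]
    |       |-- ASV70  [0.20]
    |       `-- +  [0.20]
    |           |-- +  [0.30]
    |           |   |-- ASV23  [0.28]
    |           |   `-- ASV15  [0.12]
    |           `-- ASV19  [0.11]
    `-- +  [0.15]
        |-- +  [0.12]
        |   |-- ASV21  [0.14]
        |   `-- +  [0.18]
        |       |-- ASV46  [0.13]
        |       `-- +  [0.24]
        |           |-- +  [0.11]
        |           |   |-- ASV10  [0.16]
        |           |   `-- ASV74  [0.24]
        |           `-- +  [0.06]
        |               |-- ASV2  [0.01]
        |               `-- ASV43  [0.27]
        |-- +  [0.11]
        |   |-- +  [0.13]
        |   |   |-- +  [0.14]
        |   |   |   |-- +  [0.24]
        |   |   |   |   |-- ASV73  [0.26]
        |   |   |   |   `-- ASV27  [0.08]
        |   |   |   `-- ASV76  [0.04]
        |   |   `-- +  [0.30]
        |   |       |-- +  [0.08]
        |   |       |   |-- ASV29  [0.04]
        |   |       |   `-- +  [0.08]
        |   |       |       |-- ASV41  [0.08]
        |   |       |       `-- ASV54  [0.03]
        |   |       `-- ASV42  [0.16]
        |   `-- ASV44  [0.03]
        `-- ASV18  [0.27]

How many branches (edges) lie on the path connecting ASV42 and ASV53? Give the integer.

10

The MRCA of ASV42 and ASV53 is the root of the tree.
From ASV42 up to that node: 6 branches. From ASV53 up to the same node: 4 branches. Total: 6 + 4 = 10.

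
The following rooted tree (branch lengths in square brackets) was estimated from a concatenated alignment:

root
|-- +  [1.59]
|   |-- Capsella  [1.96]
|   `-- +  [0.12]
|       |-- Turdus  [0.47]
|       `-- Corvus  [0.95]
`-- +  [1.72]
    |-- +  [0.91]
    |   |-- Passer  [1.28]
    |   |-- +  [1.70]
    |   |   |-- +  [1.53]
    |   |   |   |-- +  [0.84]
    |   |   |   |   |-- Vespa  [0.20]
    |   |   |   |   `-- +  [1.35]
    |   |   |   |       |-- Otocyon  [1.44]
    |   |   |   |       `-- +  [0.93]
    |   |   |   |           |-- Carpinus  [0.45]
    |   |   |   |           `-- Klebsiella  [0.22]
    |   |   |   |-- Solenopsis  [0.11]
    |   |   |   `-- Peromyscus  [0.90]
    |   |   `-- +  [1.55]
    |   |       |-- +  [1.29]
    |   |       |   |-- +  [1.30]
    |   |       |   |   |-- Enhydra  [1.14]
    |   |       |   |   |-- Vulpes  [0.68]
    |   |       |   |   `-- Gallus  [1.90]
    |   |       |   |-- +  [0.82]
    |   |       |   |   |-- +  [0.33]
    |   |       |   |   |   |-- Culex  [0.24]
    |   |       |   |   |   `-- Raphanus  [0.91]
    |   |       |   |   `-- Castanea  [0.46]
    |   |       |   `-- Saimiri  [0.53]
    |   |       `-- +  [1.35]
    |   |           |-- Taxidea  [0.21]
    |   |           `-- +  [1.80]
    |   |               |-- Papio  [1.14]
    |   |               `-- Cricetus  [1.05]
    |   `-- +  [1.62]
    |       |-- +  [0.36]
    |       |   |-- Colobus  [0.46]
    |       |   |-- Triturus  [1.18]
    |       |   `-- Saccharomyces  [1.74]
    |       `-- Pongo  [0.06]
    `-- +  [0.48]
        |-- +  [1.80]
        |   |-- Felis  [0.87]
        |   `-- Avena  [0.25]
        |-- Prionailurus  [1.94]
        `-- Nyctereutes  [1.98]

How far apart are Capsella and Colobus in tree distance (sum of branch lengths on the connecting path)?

8.62

The path runs Capsella → … → MRCA → … → Colobus; the MRCA is the root of the tree.
Branch lengths along that path: 1.96 + 1.59 + 1.72 + 0.91 + 1.62 + 0.36 + 0.46 = 8.62.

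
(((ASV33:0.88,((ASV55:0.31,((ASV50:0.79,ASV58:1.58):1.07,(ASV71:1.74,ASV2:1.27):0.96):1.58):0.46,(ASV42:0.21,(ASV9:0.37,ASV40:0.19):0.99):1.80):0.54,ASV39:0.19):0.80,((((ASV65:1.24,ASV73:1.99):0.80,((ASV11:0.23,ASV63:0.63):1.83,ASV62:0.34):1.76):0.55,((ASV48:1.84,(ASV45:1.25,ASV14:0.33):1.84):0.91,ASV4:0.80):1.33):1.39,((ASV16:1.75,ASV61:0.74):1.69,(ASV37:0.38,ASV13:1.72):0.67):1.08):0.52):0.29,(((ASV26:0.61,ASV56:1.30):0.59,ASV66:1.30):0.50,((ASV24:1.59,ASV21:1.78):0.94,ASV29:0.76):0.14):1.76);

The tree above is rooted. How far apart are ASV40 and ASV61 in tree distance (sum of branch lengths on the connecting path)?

8.35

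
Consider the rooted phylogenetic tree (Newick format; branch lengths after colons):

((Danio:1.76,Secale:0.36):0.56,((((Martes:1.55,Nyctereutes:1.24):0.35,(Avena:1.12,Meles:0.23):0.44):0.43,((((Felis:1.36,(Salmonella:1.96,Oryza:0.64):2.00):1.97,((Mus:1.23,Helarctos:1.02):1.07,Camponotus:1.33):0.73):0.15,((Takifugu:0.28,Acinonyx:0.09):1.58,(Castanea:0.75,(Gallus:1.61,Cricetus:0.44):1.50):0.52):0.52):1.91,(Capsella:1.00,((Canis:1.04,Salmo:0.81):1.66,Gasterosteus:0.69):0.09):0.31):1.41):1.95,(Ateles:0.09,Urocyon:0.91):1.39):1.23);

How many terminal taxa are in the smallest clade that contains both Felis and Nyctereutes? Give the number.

19

The MRCA of Felis and Nyctereutes is the node subtending (((Martes,Nyctereutes),(Avena,Meles)),((((Felis,(Salmonella,Oryza)),((Mus,Helarctos),Camponotus)),((Takifugu,Acinonyx),(Castanea,(Gallus,Cricetus)))),(Capsella,((Canis,Salmo),Gasterosteus)))).
That clade contains 19 terminal taxa: Acinonyx, Avena, Camponotus, Canis, Capsella, Castanea, Cricetus, Felis, Gallus, Gasterosteus, Helarctos, Martes, Meles, Mus, Nyctereutes, Oryza, Salmo, Salmonella, Takifugu.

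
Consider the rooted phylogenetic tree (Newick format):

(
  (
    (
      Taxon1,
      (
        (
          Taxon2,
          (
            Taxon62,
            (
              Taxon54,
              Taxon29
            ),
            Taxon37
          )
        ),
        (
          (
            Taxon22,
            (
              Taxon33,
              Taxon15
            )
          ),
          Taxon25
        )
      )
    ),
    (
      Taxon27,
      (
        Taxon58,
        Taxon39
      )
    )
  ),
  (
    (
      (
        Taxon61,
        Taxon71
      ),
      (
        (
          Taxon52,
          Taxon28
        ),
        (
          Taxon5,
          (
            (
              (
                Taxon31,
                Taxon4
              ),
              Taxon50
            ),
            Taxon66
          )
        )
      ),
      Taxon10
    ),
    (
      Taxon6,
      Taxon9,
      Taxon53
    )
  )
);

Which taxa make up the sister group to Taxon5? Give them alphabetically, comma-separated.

Taxon31, Taxon4, Taxon50, Taxon66

Taxon5 attaches to the tree at the node subtending (Taxon5,(((Taxon31,Taxon4),Taxon50),Taxon66)).
The other lineage descending from that same node — the sister group — is (((Taxon31,Taxon4),Taxon50),Taxon66); its 4 tips in alphabetical order are the answer.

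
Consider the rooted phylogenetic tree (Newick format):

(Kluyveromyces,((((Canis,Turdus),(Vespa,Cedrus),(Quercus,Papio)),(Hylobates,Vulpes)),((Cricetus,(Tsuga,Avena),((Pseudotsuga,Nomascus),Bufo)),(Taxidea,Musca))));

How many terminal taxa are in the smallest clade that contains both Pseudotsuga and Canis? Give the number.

16

The MRCA of Pseudotsuga and Canis is the node subtending ((((Canis,Turdus),(Vespa,Cedrus),(Quercus,Papio)),(Hylobates,Vulpes)),((Cricetus,(Tsuga,Avena),((Pseudotsuga,Nomascus),Bufo)),(Taxidea,Musca))).
That clade contains 16 terminal taxa: Avena, Bufo, Canis, Cedrus, Cricetus, Hylobates, Musca, Nomascus, Papio, Pseudotsuga, Quercus, Taxidea, Tsuga, Turdus, Vespa, Vulpes.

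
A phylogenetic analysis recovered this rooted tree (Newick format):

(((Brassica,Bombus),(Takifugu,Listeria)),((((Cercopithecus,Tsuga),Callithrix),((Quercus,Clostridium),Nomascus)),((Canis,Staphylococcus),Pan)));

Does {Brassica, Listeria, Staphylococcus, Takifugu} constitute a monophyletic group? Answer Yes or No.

The MRCA of the listed taxa is the root, so the smallest clade containing them is the whole tree.
That clade also contains Bombus, Callithrix, Canis, Cercopithecus, Clostridium, Nomascus, Pan, Quercus, Tsuga, which are not in the proposed group, so the group is not monophyletic.

No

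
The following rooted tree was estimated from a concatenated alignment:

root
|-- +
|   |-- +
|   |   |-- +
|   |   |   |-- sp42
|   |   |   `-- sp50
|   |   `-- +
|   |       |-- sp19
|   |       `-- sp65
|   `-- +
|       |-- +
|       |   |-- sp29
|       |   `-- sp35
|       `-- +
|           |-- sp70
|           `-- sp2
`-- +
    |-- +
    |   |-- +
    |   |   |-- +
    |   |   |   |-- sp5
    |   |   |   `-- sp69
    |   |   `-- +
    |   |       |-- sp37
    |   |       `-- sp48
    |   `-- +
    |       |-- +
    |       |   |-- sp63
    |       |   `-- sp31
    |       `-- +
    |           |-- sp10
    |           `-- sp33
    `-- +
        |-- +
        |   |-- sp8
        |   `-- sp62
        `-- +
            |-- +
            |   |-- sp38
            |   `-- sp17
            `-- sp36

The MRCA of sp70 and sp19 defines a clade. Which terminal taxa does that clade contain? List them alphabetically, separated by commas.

sp19, sp2, sp29, sp35, sp42, sp50, sp65, sp70

Tracing sp70: it sits inside (sp70,sp2).
Tracing sp19: it sits inside (sp19,sp65).
The smallest clade enclosing both is (((sp42,sp50),(sp19,sp65)),((sp29,sp35),(sp70,sp2))); the answer is its 8 terminal taxa in alphabetical order.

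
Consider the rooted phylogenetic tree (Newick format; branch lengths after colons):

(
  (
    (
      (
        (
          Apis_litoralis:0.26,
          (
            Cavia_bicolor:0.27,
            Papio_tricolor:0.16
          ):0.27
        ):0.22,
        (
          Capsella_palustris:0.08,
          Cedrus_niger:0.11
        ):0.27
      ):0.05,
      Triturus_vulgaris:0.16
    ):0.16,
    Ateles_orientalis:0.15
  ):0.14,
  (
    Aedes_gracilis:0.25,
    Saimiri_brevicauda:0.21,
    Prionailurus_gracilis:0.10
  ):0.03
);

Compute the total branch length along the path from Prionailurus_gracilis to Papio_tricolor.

The path runs Prionailurus_gracilis → … → MRCA → … → Papio_tricolor; the MRCA is the root of the tree.
Branch lengths along that path: 0.10 + 0.03 + 0.14 + 0.16 + 0.05 + 0.22 + 0.27 + 0.16 = 1.13.

1.13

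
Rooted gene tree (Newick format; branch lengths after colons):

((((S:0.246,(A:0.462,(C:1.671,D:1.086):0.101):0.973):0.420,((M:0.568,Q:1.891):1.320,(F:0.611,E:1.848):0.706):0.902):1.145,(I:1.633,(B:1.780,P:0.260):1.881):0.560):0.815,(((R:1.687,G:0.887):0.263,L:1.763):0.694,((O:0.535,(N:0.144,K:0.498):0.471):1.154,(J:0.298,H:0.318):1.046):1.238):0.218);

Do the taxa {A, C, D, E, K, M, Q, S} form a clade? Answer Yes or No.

The MRCA of the listed taxa is the root, so the smallest clade containing them is the whole tree.
That clade also contains B, F, G, H, I, J, L, N, O, P, R, which are not in the proposed group, so the group is not monophyletic.

No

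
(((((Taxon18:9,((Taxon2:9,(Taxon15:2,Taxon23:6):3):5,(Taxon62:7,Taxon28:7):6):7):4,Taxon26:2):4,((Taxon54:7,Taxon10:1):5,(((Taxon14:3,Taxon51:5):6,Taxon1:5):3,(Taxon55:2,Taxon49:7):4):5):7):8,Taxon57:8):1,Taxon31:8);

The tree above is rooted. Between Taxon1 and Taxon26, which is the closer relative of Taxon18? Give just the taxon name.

Taxon26

The MRCA of Taxon18 and Taxon26 subtends ((Taxon18,((Taxon2,(Taxon15,Taxon23)),(Taxon62,Taxon28))),Taxon26) (7 taxa).
The MRCA of Taxon18 and Taxon1 subtends (((Taxon18,((Taxon2,(Taxon15,Taxon23)),(Taxon62,Taxon28))),Taxon26),((Taxon54,Taxon10),(((Taxon14,Taxon51),Taxon1),(Taxon55,Taxon49)))) (14 taxa).
The first is nested inside the second, so Taxon18 shares a more recent common ancestor with Taxon26.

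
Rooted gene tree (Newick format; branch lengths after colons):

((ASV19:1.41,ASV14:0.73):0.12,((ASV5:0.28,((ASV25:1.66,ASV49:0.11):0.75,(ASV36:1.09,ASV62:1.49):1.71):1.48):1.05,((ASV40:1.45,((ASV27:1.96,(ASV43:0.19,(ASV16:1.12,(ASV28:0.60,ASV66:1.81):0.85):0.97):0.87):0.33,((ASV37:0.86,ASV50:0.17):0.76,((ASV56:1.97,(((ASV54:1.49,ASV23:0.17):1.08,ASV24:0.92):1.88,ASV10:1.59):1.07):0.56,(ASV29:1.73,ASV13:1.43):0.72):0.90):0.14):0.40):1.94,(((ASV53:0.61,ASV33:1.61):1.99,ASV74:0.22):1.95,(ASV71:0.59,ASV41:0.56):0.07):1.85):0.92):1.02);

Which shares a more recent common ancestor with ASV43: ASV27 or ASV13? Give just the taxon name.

The MRCA of ASV43 and ASV27 subtends (ASV27,(ASV43,(ASV16,(ASV28,ASV66)))) (5 taxa).
The MRCA of ASV43 and ASV13 subtends ((ASV27,(ASV43,(ASV16,(ASV28,ASV66)))),((ASV37,ASV50),((ASV56,(((ASV54,ASV23),ASV24),ASV10)),(ASV29,ASV13)))) (14 taxa).
The first is nested inside the second, so ASV43 shares a more recent common ancestor with ASV27.

ASV27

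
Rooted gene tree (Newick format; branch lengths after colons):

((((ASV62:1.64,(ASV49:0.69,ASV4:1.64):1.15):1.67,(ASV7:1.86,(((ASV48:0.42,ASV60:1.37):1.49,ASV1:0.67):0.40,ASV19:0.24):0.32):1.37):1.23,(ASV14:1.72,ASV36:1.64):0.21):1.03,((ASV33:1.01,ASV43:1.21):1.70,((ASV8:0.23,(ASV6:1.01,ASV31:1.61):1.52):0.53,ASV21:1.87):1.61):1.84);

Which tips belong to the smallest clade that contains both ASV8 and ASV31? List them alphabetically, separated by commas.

Tracing ASV8: it sits inside (ASV8,(ASV6,ASV31)).
Tracing ASV31: it sits inside (ASV6,ASV31).
The smallest clade enclosing both is (ASV8,(ASV6,ASV31)); the answer is its 3 terminal taxa in alphabetical order.

ASV31, ASV6, ASV8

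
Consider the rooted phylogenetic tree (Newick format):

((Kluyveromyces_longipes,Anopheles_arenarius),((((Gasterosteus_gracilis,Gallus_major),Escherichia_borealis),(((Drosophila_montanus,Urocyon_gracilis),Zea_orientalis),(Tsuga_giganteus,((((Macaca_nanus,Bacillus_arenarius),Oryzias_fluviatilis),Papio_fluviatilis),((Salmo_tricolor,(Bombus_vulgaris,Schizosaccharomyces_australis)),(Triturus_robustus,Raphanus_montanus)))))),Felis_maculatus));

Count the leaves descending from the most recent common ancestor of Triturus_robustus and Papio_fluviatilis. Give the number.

9

The MRCA of Triturus_robustus and Papio_fluviatilis is the node subtending ((((Macaca_nanus,Bacillus_arenarius),Oryzias_fluviatilis),Papio_fluviatilis),((Salmo_tricolor,(Bombus_vulgaris,Schizosaccharomyces_australis)),(Triturus_robustus,Raphanus_montanus))).
That clade contains 9 terminal taxa: Bacillus_arenarius, Bombus_vulgaris, Macaca_nanus, Oryzias_fluviatilis, Papio_fluviatilis, Raphanus_montanus, Salmo_tricolor, Schizosaccharomyces_australis, Triturus_robustus.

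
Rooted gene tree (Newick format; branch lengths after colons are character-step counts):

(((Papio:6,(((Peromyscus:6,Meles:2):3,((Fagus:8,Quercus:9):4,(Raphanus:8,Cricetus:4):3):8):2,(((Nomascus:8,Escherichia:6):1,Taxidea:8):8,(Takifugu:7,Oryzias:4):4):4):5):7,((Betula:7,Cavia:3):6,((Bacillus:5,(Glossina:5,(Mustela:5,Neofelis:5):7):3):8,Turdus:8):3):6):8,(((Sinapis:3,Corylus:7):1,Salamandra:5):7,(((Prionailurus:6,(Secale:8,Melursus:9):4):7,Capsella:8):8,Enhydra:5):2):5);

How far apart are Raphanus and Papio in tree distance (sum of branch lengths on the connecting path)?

32

The path runs Raphanus → … → MRCA → … → Papio; the MRCA is the node subtending (Papio,(((Peromyscus,Meles),((Fagus,Quercus),(Raphanus,Cricetus))),(((Nomascus,Escherichia),Taxidea),(Takifugu,Oryzias)))).
Branch lengths along that path: 8 + 3 + 8 + 2 + 5 + 6 = 32.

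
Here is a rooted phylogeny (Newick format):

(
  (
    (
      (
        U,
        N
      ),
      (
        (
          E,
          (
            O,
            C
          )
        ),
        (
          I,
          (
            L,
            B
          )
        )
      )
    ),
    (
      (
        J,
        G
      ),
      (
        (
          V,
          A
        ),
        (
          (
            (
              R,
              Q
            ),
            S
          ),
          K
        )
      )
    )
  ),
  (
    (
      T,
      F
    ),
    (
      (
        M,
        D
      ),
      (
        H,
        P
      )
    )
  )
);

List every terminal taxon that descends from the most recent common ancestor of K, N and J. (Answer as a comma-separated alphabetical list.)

A, B, C, E, G, I, J, K, L, N, O, Q, R, S, U, V

Tracing K: it sits inside (((R,Q),S),K).
Tracing N: it sits inside (U,N).
Tracing J: it sits inside (J,G).
The smallest clade enclosing all 3 is (((U,N),((E,(O,C)),(I,(L,B)))),((J,G),((V,A),(((R,Q),S),K)))); the answer is its 16 terminal taxa in alphabetical order.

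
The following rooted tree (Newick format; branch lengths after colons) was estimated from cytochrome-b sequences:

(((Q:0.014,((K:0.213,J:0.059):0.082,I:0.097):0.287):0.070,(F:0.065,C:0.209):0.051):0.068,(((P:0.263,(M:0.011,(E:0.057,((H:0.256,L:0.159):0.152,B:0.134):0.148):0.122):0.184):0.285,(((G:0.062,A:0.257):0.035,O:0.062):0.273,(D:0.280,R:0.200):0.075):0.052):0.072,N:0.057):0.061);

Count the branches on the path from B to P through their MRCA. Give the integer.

5

The MRCA of B and P is the node subtending (P,(M,(E,((H,L),B)))).
From B up to that node: 4 branches. From P up to the same node: 1 branch. Total: 4 + 1 = 5.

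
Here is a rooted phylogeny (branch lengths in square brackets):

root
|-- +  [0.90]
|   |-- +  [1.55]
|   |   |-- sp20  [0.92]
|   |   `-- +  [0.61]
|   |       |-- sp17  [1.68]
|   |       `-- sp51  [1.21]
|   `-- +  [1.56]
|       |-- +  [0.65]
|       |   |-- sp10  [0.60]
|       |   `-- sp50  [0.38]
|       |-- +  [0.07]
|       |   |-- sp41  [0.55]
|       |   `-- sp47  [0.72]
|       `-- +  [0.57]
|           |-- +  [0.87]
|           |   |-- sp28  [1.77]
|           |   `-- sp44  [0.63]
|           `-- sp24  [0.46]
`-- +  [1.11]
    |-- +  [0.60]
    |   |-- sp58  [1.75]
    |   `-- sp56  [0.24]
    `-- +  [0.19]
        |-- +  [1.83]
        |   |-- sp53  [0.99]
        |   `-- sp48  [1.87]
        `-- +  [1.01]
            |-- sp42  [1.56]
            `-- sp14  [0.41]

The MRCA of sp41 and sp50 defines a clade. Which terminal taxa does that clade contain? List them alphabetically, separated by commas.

Tracing sp41: it sits inside (sp41,sp47).
Tracing sp50: it sits inside (sp10,sp50).
The smallest clade enclosing both is ((sp10,sp50),(sp41,sp47),((sp28,sp44),sp24)); the answer is its 7 terminal taxa in alphabetical order.

sp10, sp24, sp28, sp41, sp44, sp47, sp50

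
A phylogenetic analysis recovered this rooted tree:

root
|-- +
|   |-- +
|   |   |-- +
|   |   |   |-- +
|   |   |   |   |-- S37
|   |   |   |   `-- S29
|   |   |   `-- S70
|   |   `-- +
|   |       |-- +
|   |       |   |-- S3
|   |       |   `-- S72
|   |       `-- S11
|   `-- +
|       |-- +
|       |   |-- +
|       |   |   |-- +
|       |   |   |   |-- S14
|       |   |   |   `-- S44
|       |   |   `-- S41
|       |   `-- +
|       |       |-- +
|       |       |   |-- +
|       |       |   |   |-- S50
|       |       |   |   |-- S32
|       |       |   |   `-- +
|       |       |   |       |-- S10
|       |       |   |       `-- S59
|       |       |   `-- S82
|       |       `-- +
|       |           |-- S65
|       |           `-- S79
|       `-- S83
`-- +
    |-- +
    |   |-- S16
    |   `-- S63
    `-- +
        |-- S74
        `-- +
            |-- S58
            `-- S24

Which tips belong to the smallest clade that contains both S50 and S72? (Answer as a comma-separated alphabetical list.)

S10, S11, S14, S29, S3, S32, S37, S41, S44, S50, S59, S65, S70, S72, S79, S82, S83

Tracing S50: it sits inside (S50,S32,(S10,S59)).
Tracing S72: it sits inside (S3,S72).
The smallest clade enclosing both is ((((S37,S29),S70),((S3,S72),S11)),((((S14,S44),S41),(((S50,S32,(S10,S59)),S82),(S65,S79))),S83)); the answer is its 17 terminal taxa in alphabetical order.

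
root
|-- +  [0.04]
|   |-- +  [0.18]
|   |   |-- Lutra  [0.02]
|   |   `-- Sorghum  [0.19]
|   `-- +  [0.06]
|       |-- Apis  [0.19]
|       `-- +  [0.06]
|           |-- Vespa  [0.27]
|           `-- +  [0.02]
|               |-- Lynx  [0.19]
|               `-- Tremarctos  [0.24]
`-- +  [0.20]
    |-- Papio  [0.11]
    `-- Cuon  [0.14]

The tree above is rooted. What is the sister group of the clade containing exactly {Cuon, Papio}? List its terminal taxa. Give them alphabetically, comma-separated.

The clade containing exactly {Cuon, Papio} attaches directly to the root of the tree.
The other lineage descending from that same node — the sister group — is ((Lutra,Sorghum),(Apis,(Vespa,(Lynx,Tremarctos)))); its 6 tips in alphabetical order are the answer.

Apis, Lutra, Lynx, Sorghum, Tremarctos, Vespa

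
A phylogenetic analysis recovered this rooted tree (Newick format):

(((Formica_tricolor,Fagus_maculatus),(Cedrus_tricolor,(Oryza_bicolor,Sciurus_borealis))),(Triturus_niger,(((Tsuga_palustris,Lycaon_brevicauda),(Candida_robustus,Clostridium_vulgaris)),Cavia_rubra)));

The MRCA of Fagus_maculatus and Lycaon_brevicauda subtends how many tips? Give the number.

The MRCA of Fagus_maculatus and Lycaon_brevicauda is the root, so the clade is the entire tree.
That clade contains 11 terminal taxa: Candida_robustus, Cavia_rubra, Cedrus_tricolor, Clostridium_vulgaris, Fagus_maculatus, Formica_tricolor, Lycaon_brevicauda, Oryza_bicolor, Sciurus_borealis, Triturus_niger, Tsuga_palustris.

11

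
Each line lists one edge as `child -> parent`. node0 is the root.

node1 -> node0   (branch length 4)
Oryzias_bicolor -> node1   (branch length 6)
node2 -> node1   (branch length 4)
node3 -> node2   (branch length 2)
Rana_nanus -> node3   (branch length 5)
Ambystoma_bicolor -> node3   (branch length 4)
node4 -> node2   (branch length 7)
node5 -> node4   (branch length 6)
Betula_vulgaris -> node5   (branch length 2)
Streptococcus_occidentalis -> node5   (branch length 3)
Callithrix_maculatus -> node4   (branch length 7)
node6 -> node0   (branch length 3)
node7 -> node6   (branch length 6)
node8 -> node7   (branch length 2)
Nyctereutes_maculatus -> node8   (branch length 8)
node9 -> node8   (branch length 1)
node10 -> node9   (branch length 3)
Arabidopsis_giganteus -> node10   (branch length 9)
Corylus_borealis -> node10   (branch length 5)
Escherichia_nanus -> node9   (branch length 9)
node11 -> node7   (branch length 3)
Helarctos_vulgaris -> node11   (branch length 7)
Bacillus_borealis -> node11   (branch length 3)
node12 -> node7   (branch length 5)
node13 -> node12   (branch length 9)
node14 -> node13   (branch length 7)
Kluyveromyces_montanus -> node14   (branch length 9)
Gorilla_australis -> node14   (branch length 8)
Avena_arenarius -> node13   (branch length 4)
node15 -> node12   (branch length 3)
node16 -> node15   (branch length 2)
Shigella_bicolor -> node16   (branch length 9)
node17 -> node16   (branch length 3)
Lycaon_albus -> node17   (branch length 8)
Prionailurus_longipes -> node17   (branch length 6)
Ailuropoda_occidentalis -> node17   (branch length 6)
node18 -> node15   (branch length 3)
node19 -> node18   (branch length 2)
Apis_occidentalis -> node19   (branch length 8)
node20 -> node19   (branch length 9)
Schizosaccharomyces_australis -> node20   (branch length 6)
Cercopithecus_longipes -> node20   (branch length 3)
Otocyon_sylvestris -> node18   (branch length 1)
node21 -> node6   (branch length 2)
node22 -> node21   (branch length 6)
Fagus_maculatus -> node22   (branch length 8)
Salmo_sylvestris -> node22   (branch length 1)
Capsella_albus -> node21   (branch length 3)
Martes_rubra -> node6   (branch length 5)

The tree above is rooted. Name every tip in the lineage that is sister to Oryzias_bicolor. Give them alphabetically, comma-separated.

Oryzias_bicolor attaches to the tree at the node subtending (Oryzias_bicolor,((Rana_nanus,Ambystoma_bicolor),((Betula_vulgaris,Streptococcus_occidentalis),Callithrix_maculatus))).
The other lineage descending from that same node — the sister group — is ((Rana_nanus,Ambystoma_bicolor),((Betula_vulgaris,Streptococcus_occidentalis),Callithrix_maculatus)); its 5 tips in alphabetical order are the answer.

Ambystoma_bicolor, Betula_vulgaris, Callithrix_maculatus, Rana_nanus, Streptococcus_occidentalis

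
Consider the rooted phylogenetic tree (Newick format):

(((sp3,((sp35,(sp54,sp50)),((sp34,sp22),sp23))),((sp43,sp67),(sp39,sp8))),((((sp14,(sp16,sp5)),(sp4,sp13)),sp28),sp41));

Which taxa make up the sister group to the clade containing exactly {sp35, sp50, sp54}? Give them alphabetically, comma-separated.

The clade containing exactly {sp35, sp50, sp54} attaches to the tree at the node subtending ((sp35,(sp54,sp50)),((sp34,sp22),sp23)).
The other lineage descending from that same node — the sister group — is ((sp34,sp22),sp23); its 3 tips in alphabetical order are the answer.

sp22, sp23, sp34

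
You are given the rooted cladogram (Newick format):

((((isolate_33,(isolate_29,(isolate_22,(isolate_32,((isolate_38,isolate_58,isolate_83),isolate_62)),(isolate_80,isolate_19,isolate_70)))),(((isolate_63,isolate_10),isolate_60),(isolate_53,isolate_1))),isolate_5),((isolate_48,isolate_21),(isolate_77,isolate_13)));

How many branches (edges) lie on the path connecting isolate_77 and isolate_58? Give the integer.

12

The MRCA of isolate_77 and isolate_58 is the root of the tree.
From isolate_77 up to that node: 3 branches. From isolate_58 up to the same node: 9 branches. Total: 3 + 9 = 12.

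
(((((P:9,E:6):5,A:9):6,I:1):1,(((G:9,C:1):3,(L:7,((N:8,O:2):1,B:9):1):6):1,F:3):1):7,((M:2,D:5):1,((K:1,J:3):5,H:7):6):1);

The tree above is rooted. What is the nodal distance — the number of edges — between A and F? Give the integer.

5

The MRCA of A and F is the node subtending ((((P,E),A),I),(((G,C),(L,((N,O),B))),F)).
From A up to that node: 3 branches. From F up to the same node: 2 branches. Total: 3 + 2 = 5.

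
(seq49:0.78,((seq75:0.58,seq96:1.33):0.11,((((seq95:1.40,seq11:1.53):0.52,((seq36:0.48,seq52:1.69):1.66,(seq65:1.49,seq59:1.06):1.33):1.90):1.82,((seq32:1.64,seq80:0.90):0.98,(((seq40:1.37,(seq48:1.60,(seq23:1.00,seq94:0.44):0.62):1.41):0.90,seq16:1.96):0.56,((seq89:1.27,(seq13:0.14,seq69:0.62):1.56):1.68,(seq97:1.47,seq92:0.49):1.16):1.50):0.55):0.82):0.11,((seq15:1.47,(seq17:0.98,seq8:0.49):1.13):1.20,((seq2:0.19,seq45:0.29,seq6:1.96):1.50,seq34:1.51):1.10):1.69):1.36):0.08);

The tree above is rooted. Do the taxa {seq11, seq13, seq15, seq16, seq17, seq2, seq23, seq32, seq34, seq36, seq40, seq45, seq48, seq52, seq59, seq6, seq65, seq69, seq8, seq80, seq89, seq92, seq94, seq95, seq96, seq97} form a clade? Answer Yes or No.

No

The MRCA of the listed taxa subtends ((seq75,seq96),((((seq95,seq11),((seq36,seq52),(seq65,seq59))),((seq32,seq80),(((seq40,(seq48,(seq23,seq94))),seq16),((seq89,(seq13,seq69)),(seq97,seq92))))),((seq15,(seq17,seq8)),((seq2,seq45,seq6),seq34)))).
That clade also contains seq75, which is not in the proposed group, so the group is not monophyletic.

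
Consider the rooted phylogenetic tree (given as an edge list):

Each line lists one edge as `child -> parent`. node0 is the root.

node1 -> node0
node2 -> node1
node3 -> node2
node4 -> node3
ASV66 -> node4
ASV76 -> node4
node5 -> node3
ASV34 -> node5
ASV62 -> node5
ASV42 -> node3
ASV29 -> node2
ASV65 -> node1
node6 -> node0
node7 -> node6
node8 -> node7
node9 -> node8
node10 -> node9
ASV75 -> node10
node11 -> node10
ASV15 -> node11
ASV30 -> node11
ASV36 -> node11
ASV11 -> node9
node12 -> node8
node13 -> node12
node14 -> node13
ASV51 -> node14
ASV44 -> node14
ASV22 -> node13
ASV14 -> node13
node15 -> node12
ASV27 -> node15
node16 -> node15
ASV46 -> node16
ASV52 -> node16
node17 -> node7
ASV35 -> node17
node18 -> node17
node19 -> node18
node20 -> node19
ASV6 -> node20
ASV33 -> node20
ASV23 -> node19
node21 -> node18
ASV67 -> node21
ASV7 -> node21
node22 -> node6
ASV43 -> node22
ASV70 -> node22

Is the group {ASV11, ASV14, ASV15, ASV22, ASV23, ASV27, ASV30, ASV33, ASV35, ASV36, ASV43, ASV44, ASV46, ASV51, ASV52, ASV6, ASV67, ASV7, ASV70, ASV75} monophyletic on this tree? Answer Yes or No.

Yes

The most recent common ancestor of these taxa subtends (((((ASV75,(ASV15,ASV30,ASV36)),ASV11),(((ASV51,ASV44),ASV22,ASV14),(ASV27,(ASV46,ASV52)))),(ASV35,(((ASV6,ASV33),ASV23),(ASV67,ASV7)))),(ASV43,ASV70)).
That clade has exactly 20 tips — every listed taxon and nothing else — so the group is monophyletic.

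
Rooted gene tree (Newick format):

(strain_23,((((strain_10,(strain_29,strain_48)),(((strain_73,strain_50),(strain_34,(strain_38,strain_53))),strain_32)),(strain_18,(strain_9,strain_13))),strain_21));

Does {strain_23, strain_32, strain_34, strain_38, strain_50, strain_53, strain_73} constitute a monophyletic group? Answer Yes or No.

No

The MRCA of the listed taxa is the root, so the smallest clade containing them is the whole tree.
That clade also contains strain_10, strain_13, strain_18, strain_21, strain_29, strain_48, strain_9, which are not in the proposed group, so the group is not monophyletic.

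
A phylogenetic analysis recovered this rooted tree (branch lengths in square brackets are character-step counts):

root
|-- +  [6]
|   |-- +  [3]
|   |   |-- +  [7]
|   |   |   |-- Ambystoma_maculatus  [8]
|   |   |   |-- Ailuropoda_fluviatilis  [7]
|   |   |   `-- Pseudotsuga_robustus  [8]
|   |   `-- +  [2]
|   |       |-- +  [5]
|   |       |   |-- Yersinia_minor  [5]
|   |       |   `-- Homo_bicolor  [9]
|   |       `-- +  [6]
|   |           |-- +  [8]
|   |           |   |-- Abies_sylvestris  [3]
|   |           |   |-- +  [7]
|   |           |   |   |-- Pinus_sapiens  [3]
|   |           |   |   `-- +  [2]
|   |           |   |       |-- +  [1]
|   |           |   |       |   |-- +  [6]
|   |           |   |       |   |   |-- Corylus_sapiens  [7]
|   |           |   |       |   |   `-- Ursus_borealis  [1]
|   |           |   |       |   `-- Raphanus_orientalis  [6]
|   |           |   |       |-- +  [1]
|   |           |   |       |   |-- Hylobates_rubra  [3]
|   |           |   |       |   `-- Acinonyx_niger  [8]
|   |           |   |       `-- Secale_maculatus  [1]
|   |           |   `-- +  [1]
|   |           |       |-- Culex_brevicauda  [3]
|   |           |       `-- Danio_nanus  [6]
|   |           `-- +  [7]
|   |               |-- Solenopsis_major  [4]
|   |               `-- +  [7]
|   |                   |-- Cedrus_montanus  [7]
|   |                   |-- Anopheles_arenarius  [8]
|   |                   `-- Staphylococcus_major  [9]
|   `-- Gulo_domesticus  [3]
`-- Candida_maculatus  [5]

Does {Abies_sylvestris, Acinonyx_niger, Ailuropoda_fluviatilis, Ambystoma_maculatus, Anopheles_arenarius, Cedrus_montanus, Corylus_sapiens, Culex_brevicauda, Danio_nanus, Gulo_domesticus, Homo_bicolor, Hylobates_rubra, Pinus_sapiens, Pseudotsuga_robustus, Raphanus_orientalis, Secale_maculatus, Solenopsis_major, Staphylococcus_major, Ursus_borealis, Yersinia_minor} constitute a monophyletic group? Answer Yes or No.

The most recent common ancestor of these taxa subtends (((Ambystoma_maculatus,Ailuropoda_fluviatilis,Pseudotsuga_robustus),((Yersinia_minor,Homo_bicolor),((Abies_sylvestris,(Pinus_sapiens,(((Corylus_sapiens,Ursus_borealis),Raphanus_orientalis),(Hylobates_rubra,Acinonyx_niger),Secale_maculatus)),(Culex_brevicauda,Danio_nanus)),(Solenopsis_major,(Cedrus_montanus,Anopheles_arenarius,Staphylococcus_major))))),Gulo_domesticus).
That clade has exactly 20 tips — every listed taxon and nothing else — so the group is monophyletic.

Yes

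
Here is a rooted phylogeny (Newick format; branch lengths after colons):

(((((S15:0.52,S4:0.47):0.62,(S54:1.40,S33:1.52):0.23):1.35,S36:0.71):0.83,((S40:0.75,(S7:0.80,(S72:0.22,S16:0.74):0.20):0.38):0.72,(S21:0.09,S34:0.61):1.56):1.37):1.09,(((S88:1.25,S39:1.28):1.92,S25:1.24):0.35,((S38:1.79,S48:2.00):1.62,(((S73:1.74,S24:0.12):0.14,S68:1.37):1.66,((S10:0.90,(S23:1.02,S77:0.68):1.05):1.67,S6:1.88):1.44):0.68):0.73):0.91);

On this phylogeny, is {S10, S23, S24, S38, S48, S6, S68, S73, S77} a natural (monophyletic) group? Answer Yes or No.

The most recent common ancestor of these taxa subtends ((S38,S48),(((S73,S24),S68),((S10,(S23,S77)),S6))).
That clade has exactly 9 tips — every listed taxon and nothing else — so the group is monophyletic.

Yes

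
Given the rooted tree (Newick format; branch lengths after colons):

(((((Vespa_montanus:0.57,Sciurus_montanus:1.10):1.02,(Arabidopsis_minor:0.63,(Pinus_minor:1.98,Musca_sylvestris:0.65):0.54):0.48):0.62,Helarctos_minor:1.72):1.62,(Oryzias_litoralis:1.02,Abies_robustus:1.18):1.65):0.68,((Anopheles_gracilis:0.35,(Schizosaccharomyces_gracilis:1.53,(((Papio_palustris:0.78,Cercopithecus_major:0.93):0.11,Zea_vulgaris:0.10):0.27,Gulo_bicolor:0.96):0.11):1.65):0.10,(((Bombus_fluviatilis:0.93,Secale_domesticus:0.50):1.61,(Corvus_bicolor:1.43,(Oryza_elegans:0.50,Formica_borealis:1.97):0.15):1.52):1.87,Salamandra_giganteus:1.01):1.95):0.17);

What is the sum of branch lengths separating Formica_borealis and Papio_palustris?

10.48

The path runs Formica_borealis → … → MRCA → … → Papio_palustris; the MRCA is the node subtending ((Anopheles_gracilis,(Schizosaccharomyces_gracilis,(((Papio_palustris,Cercopithecus_major),Zea_vulgaris),Gulo_bicolor))),(((Bombus_fluviatilis,Secale_domesticus),(Corvus_bicolor,(Oryza_elegans,Formica_borealis))),Salamandra_giganteus)).
Branch lengths along that path: 1.97 + 0.15 + 1.52 + 1.87 + 1.95 + 0.10 + 1.65 + 0.11 + 0.27 + 0.11 + 0.78 = 10.48.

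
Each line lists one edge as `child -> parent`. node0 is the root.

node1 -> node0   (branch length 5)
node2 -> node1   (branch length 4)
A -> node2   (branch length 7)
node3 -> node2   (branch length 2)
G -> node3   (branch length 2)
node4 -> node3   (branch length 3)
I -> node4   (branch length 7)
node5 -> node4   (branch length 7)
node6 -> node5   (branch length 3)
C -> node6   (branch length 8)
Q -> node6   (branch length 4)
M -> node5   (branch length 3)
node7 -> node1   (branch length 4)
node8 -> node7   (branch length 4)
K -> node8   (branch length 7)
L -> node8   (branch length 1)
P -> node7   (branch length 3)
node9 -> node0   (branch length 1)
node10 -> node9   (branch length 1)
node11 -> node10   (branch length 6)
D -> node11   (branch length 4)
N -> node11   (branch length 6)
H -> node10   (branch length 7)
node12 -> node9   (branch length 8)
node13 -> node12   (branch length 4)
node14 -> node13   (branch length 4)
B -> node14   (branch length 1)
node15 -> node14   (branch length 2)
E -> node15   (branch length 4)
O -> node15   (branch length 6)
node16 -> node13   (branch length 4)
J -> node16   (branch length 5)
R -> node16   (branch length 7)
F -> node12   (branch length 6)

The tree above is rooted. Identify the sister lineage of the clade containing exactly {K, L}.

The clade containing exactly {K, L} attaches to the tree at the node subtending ((K,L),P).
The other lineage descending from that same node — the sister group — is the single tip P.

P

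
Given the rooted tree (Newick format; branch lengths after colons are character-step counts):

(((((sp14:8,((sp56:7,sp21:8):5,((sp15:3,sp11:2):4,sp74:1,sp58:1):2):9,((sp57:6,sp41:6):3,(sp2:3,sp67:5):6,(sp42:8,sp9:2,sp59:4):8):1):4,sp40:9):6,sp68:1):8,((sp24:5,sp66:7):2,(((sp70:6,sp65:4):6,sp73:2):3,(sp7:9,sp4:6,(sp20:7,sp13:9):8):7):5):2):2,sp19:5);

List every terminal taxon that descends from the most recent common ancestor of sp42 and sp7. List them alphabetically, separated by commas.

Tracing sp42: it sits inside (sp42,sp9,sp59).
Tracing sp7: it sits inside (sp7,sp4,(sp20,sp13)).
The smallest clade enclosing both is ((((sp14,((sp56,sp21),((sp15,sp11),sp74,sp58)),((sp57,sp41),(sp2,sp67),(sp42,sp9,sp59))),sp40),sp68),((sp24,sp66),(((sp70,sp65),sp73),(sp7,sp4,(sp20,sp13))))); the answer is its 25 terminal taxa in alphabetical order.

sp11, sp13, sp14, sp15, sp2, sp20, sp21, sp24, sp4, sp40, sp41, sp42, sp56, sp57, sp58, sp59, sp65, sp66, sp67, sp68, sp7, sp70, sp73, sp74, sp9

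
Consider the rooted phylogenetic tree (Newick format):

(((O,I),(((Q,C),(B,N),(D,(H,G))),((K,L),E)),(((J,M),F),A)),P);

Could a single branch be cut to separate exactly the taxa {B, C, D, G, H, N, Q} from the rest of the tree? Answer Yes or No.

The most recent common ancestor of these taxa subtends ((Q,C),(B,N),(D,(H,G))).
That clade has exactly 7 tips — every listed taxon and nothing else — so the group is monophyletic.

Yes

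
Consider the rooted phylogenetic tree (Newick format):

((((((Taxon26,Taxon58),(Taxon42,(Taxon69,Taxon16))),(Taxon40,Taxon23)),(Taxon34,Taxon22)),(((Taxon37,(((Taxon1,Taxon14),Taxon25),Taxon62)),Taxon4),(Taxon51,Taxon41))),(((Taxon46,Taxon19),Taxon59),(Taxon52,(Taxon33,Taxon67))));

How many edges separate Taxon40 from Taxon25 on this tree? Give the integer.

The MRCA of Taxon40 and Taxon25 is the node subtending (((((Taxon26,Taxon58),(Taxon42,(Taxon69,Taxon16))),(Taxon40,Taxon23)),(Taxon34,Taxon22)),(((Taxon37,(((Taxon1,Taxon14),Taxon25),Taxon62)),Taxon4),(Taxon51,Taxon41))).
From Taxon40 up to that node: 4 branches. From Taxon25 up to the same node: 6 branches. Total: 4 + 6 = 10.

10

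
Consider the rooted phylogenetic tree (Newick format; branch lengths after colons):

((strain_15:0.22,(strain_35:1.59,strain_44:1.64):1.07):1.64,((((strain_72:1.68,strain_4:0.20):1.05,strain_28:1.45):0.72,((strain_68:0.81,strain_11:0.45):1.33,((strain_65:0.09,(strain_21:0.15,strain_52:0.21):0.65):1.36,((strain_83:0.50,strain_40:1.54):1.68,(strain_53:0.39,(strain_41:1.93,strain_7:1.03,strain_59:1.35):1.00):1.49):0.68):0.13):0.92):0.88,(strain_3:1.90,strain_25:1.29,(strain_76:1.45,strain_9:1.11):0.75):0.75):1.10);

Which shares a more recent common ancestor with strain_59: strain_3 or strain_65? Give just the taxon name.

The MRCA of strain_59 and strain_65 subtends ((strain_65,(strain_21,strain_52)),((strain_83,strain_40),(strain_53,(strain_41,strain_7,strain_59)))) (9 taxa).
The MRCA of strain_59 and strain_3 subtends ((((strain_72,strain_4),strain_28),((strain_68,strain_11),((strain_65,(strain_21,strain_52)),((strain_83,strain_40),(strain_53,(strain_41,strain_7,strain_59)))))),(strain_3,strain_25,(strain_76,strain_9))) (18 taxa).
The first is nested inside the second, so strain_59 shares a more recent common ancestor with strain_65.

strain_65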